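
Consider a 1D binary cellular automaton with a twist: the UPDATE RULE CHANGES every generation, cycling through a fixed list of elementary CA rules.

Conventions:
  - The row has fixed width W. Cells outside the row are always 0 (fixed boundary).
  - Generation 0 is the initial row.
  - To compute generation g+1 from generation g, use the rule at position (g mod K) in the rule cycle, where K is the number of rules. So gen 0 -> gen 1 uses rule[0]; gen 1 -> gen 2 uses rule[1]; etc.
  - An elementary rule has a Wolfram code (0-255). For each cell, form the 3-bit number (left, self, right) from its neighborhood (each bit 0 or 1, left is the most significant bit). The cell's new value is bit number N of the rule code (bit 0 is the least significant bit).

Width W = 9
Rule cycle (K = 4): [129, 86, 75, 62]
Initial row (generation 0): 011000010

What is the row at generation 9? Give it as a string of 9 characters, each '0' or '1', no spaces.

Gen 0: 011000010
Gen 1 (rule 129): 000011000
Gen 2 (rule 86): 000101100
Gen 3 (rule 75): 111001101
Gen 4 (rule 62): 100111011
Gen 5 (rule 129): 000010000
Gen 6 (rule 86): 000111000
Gen 7 (rule 75): 111101011
Gen 8 (rule 62): 100011110
Gen 9 (rule 129): 001001100

Answer: 001001100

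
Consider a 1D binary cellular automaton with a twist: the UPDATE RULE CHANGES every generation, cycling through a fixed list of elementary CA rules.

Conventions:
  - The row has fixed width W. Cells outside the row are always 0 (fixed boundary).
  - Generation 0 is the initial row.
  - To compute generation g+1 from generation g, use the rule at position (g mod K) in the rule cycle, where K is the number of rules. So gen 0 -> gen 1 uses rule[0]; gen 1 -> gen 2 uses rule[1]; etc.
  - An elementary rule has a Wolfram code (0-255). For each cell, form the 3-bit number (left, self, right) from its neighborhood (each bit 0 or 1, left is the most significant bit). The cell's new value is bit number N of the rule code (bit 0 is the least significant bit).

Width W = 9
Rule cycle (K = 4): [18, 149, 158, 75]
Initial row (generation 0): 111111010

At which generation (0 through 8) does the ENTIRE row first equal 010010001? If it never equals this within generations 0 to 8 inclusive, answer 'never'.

Answer: 5

Derivation:
Gen 0: 111111010
Gen 1 (rule 18): 000000001
Gen 2 (rule 149): 111111101
Gen 3 (rule 158): 111111001
Gen 4 (rule 75): 100001010
Gen 5 (rule 18): 010010001
Gen 6 (rule 149): 011011101
Gen 7 (rule 158): 110011001
Gen 8 (rule 75): 110111010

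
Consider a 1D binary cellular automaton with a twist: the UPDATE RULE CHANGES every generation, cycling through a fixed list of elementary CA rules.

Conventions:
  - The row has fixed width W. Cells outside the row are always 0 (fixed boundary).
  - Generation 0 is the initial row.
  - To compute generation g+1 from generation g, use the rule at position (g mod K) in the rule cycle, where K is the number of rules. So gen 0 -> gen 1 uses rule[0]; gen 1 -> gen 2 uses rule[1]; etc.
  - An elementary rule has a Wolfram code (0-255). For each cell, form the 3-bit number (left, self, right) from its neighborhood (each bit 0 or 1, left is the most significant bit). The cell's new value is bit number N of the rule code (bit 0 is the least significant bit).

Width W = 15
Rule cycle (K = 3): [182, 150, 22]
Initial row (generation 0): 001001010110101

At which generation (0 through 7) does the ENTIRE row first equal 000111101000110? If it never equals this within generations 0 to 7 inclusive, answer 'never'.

Answer: never

Derivation:
Gen 0: 001001010110101
Gen 1 (rule 182): 011111111001111
Gen 2 (rule 150): 101111110110110
Gen 3 (rule 22): 100000000000001
Gen 4 (rule 182): 110000000000011
Gen 5 (rule 150): 001000000000100
Gen 6 (rule 22): 011100000001110
Gen 7 (rule 182): 101010000010101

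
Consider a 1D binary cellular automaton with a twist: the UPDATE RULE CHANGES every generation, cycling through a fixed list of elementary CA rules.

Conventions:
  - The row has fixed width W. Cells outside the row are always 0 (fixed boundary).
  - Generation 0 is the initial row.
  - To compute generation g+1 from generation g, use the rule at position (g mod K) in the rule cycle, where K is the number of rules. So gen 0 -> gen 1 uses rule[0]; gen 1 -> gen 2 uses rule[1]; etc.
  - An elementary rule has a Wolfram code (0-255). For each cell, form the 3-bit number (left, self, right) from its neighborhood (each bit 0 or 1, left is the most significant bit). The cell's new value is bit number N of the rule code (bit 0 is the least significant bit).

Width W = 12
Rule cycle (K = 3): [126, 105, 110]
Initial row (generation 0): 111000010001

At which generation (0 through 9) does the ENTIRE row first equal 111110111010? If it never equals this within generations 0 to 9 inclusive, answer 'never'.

Gen 0: 111000010001
Gen 1 (rule 126): 101100111011
Gen 2 (rule 105): 011100101111
Gen 3 (rule 110): 110101111001
Gen 4 (rule 126): 111111001111
Gen 5 (rule 105): 100001001001
Gen 6 (rule 110): 100011011011
Gen 7 (rule 126): 110111111111
Gen 8 (rule 105): 111100000001
Gen 9 (rule 110): 100100000011

Answer: never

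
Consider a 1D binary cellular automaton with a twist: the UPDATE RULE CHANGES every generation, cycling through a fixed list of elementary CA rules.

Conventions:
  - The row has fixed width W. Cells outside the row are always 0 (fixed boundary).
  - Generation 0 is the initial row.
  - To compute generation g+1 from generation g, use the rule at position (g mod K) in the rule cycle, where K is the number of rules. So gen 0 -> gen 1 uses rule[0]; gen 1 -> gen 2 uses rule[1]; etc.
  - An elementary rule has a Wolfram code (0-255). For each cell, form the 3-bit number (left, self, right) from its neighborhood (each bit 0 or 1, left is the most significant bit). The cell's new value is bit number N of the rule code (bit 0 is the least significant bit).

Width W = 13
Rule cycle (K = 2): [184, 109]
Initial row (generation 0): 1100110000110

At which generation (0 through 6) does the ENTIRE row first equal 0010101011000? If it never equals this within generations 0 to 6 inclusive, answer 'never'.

Answer: never

Derivation:
Gen 0: 1100110000110
Gen 1 (rule 184): 1010101000101
Gen 2 (rule 109): 1111111010111
Gen 3 (rule 184): 1111110101110
Gen 4 (rule 109): 1000011111010
Gen 5 (rule 184): 0100011110101
Gen 6 (rule 109): 0101010011111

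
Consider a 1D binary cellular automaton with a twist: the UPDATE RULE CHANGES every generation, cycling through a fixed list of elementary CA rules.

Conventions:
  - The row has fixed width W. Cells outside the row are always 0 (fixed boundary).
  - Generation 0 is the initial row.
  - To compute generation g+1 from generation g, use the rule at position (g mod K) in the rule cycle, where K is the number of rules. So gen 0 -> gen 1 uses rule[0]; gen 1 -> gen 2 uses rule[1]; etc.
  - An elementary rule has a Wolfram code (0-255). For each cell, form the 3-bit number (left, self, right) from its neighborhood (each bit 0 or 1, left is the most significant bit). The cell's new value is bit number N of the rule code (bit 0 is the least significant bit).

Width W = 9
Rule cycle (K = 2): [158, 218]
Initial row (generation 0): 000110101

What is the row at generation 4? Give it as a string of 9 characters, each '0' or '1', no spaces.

Gen 0: 000110101
Gen 1 (rule 158): 001100101
Gen 2 (rule 218): 011111000
Gen 3 (rule 158): 111110100
Gen 4 (rule 218): 111110010

Answer: 111110010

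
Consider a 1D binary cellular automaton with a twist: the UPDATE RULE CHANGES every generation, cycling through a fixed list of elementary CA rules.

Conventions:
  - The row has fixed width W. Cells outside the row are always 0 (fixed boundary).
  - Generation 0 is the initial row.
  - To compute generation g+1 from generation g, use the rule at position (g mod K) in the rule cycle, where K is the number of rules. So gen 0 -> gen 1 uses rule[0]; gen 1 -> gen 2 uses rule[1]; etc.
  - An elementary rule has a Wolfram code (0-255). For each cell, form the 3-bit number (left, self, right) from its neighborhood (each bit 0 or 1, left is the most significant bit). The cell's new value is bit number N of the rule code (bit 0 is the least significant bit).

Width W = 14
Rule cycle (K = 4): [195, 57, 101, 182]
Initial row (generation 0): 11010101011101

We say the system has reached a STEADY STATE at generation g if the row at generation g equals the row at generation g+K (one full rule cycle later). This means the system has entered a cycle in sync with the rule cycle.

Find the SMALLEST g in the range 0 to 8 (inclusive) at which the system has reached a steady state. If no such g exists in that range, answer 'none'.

Gen 0: 11010101011101
Gen 1 (rule 195): 01000000001100
Gen 2 (rule 57): 00111111101011
Gen 3 (rule 101): 10000000111101
Gen 4 (rule 182): 11000001011011
Gen 5 (rule 195): 01011110001001
Gen 6 (rule 57): 00110001100100
Gen 7 (rule 101): 10010100100101
Gen 8 (rule 182): 11111111111111
Gen 9 (rule 195): 01111111111111
Gen 10 (rule 57): 01000000000000
Gen 11 (rule 101): 01011111111111
Gen 12 (rule 182): 11101111111110

Answer: none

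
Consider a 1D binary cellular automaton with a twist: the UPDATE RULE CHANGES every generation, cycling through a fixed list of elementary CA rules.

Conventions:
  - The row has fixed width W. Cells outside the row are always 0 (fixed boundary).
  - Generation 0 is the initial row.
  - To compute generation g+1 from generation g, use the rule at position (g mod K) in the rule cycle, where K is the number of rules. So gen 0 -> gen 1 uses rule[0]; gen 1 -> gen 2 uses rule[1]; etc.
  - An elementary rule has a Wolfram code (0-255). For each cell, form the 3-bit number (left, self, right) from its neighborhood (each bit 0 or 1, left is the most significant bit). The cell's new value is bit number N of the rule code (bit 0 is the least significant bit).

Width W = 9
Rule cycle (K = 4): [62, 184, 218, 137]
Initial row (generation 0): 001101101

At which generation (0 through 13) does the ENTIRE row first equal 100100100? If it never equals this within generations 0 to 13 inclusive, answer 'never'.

Answer: never

Derivation:
Gen 0: 001101101
Gen 1 (rule 62): 011011011
Gen 2 (rule 184): 010110110
Gen 3 (rule 218): 100110111
Gen 4 (rule 137): 000100110
Gen 5 (rule 62): 001111101
Gen 6 (rule 184): 001111010
Gen 7 (rule 218): 011111001
Gen 8 (rule 137): 011110000
Gen 9 (rule 62): 110001000
Gen 10 (rule 184): 101000100
Gen 11 (rule 218): 000101010
Gen 12 (rule 137): 110000000
Gen 13 (rule 62): 101000000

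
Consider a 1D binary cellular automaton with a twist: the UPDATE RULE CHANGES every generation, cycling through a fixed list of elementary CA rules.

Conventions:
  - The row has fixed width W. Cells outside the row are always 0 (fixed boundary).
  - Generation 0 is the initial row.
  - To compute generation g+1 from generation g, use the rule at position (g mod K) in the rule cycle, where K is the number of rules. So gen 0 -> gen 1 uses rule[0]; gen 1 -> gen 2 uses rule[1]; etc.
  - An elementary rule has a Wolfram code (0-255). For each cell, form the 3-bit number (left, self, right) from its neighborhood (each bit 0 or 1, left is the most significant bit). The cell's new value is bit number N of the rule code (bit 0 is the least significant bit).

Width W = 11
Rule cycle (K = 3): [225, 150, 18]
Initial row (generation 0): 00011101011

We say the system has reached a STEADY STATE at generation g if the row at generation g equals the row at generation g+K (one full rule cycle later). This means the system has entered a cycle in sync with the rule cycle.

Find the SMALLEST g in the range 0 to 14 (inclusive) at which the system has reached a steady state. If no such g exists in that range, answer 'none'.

Answer: 12

Derivation:
Gen 0: 00011101011
Gen 1 (rule 225): 11001110101
Gen 2 (rule 150): 00110100101
Gen 3 (rule 18): 01000011000
Gen 4 (rule 225): 00011001011
Gen 5 (rule 150): 00100111000
Gen 6 (rule 18): 01011000100
Gen 7 (rule 225): 00101010001
Gen 8 (rule 150): 01101011011
Gen 9 (rule 18): 10000000000
Gen 10 (rule 225): 00111111111
Gen 11 (rule 150): 01011111110
Gen 12 (rule 18): 10000000001
Gen 13 (rule 225): 00111111100
Gen 14 (rule 150): 01011111010
Gen 15 (rule 18): 10000000001
Gen 16 (rule 225): 00111111100
Gen 17 (rule 150): 01011111010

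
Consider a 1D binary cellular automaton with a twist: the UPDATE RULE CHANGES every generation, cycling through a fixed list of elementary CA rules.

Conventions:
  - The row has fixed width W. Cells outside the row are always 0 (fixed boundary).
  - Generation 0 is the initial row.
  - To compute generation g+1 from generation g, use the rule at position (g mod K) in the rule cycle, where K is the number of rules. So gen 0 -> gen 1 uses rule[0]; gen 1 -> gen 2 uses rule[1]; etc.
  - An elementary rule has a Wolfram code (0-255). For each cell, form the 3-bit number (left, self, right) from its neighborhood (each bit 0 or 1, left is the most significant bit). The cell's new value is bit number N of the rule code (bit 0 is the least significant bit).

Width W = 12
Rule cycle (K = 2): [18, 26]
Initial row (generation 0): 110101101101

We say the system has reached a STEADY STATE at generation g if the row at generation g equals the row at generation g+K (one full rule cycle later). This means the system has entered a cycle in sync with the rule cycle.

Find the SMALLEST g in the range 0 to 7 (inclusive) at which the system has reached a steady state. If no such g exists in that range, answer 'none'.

Answer: 1

Derivation:
Gen 0: 110101101101
Gen 1 (rule 18): 000000000000
Gen 2 (rule 26): 000000000000
Gen 3 (rule 18): 000000000000
Gen 4 (rule 26): 000000000000
Gen 5 (rule 18): 000000000000
Gen 6 (rule 26): 000000000000
Gen 7 (rule 18): 000000000000
Gen 8 (rule 26): 000000000000
Gen 9 (rule 18): 000000000000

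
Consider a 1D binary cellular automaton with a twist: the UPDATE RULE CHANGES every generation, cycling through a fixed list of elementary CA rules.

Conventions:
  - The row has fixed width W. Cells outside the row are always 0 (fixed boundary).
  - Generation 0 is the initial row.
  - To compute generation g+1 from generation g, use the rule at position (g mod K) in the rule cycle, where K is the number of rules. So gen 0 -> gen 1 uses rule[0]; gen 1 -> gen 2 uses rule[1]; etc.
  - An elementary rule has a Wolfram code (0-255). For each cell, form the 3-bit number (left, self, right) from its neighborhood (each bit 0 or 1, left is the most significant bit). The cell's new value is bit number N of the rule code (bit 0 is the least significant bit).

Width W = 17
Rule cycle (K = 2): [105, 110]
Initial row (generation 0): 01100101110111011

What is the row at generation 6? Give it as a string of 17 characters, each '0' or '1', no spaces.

Answer: 11100101100111111

Derivation:
Gen 0: 01100101110111011
Gen 1 (rule 105): 01100011011101111
Gen 2 (rule 110): 11100111110111001
Gen 3 (rule 105): 10100100011101000
Gen 4 (rule 110): 11101100110111000
Gen 5 (rule 105): 10111100111101011
Gen 6 (rule 110): 11100101100111111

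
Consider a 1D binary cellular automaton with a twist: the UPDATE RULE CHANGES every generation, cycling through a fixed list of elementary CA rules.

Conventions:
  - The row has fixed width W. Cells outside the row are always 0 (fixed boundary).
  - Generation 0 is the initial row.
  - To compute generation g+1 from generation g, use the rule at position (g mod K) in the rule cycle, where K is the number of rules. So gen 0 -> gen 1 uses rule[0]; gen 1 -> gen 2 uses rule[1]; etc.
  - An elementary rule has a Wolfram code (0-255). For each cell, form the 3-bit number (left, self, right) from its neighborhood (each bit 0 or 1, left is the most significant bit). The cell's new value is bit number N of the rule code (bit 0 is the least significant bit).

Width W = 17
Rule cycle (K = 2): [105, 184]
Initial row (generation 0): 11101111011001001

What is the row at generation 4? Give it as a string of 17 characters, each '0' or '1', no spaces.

Gen 0: 11101111011001001
Gen 1 (rule 105): 10111001111000000
Gen 2 (rule 184): 01110101110100000
Gen 3 (rule 105): 01011011011001111
Gen 4 (rule 184): 00110110110101110

Answer: 00110110110101110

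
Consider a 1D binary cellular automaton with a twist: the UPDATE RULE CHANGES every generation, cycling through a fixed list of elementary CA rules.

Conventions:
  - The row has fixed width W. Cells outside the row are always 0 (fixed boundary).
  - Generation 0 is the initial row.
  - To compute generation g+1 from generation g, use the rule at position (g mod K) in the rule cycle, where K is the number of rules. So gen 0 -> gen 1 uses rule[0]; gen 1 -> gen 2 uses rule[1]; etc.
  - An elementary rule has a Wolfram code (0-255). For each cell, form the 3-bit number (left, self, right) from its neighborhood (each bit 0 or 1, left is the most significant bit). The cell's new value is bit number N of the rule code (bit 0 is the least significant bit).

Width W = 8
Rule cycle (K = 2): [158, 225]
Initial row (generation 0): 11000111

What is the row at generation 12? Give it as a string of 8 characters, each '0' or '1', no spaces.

Answer: 01101011

Derivation:
Gen 0: 11000111
Gen 1 (rule 158): 10101110
Gen 2 (rule 225): 01010110
Gen 3 (rule 158): 11010101
Gen 4 (rule 225): 01101010
Gen 5 (rule 158): 11001011
Gen 6 (rule 225): 01000101
Gen 7 (rule 158): 11101101
Gen 8 (rule 225): 01110110
Gen 9 (rule 158): 11100101
Gen 10 (rule 225): 01100010
Gen 11 (rule 158): 11010111
Gen 12 (rule 225): 01101011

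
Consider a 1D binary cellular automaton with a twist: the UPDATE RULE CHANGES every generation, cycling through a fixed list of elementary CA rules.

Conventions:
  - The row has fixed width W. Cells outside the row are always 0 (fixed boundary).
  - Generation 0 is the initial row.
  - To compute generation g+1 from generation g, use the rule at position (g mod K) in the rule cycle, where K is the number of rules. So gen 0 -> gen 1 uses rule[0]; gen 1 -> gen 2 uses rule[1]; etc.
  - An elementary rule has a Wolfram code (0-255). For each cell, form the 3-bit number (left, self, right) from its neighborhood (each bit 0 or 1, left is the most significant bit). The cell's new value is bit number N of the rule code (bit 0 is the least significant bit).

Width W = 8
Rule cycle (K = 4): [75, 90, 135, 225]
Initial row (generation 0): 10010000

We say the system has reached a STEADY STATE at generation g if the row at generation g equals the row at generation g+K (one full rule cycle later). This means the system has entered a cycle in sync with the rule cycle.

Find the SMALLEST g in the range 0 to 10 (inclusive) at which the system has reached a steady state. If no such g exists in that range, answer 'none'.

Gen 0: 10010000
Gen 1 (rule 75): 00100111
Gen 2 (rule 90): 01011101
Gen 3 (rule 135): 11001001
Gen 4 (rule 225): 01000000
Gen 5 (rule 75): 10011111
Gen 6 (rule 90): 01110001
Gen 7 (rule 135): 10100111
Gen 8 (rule 225): 01000011
Gen 9 (rule 75): 10011111
Gen 10 (rule 90): 01110001
Gen 11 (rule 135): 10100111
Gen 12 (rule 225): 01000011
Gen 13 (rule 75): 10011111
Gen 14 (rule 90): 01110001

Answer: 5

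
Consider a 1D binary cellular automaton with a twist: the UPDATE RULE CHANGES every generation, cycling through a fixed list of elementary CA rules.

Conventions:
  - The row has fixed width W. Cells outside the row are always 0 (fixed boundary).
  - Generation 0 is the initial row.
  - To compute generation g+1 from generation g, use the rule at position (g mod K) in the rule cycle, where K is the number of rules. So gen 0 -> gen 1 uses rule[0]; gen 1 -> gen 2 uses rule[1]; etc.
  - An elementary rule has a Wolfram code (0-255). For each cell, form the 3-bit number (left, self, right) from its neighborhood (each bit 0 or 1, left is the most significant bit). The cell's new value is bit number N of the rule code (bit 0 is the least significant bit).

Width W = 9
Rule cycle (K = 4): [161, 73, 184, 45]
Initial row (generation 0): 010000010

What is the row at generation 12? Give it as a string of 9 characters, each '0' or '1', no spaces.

Gen 0: 010000010
Gen 1 (rule 161): 000111000
Gen 2 (rule 73): 110101011
Gen 3 (rule 184): 101010110
Gen 4 (rule 45): 111111100
Gen 5 (rule 161): 011111001
Gen 6 (rule 73): 010001000
Gen 7 (rule 184): 001000100
Gen 8 (rule 45): 101010101
Gen 9 (rule 161): 010101010
Gen 10 (rule 73): 000000000
Gen 11 (rule 184): 000000000
Gen 12 (rule 45): 111111111

Answer: 111111111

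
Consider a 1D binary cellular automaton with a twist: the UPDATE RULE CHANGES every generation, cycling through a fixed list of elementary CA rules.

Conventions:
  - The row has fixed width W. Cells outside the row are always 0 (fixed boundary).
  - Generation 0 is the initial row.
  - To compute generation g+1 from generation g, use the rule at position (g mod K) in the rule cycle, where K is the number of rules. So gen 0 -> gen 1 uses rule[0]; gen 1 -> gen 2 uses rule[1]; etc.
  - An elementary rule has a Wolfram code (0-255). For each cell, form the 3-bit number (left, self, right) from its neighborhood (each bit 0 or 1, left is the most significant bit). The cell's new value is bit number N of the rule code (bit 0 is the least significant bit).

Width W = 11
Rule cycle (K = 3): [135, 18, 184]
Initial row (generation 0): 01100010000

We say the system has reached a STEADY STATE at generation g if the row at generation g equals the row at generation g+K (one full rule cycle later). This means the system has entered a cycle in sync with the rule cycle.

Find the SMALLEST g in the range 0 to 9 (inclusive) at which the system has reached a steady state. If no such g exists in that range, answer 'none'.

Answer: 5

Derivation:
Gen 0: 01100010000
Gen 1 (rule 135): 10001110111
Gen 2 (rule 18): 01010000000
Gen 3 (rule 184): 00101000000
Gen 4 (rule 135): 11101011111
Gen 5 (rule 18): 00000000000
Gen 6 (rule 184): 00000000000
Gen 7 (rule 135): 11111111111
Gen 8 (rule 18): 00000000000
Gen 9 (rule 184): 00000000000
Gen 10 (rule 135): 11111111111
Gen 11 (rule 18): 00000000000
Gen 12 (rule 184): 00000000000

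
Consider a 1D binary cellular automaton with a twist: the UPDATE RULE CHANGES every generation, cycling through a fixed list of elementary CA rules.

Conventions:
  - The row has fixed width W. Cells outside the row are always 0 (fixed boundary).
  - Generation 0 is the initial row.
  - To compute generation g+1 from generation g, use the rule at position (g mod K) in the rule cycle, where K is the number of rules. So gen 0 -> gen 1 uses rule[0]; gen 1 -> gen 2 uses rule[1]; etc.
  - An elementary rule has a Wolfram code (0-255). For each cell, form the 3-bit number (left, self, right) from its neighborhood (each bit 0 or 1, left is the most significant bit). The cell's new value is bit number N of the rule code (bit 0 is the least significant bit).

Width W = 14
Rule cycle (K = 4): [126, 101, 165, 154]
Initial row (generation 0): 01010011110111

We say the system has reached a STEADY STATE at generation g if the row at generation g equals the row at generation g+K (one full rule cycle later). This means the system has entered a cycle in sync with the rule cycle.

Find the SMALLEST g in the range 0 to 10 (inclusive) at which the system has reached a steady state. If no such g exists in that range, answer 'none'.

Gen 0: 01010011110111
Gen 1 (rule 126): 11111110011101
Gen 2 (rule 101): 00000010000111
Gen 3 (rule 165): 11111010110010
Gen 4 (rule 154): 11110000101101
Gen 5 (rule 126): 10011001111111
Gen 6 (rule 101): 10001000000001
Gen 7 (rule 165): 10101011111101
Gen 8 (rule 154): 00000011111000
Gen 9 (rule 126): 00000110001100
Gen 10 (rule 101): 11110010100101
Gen 11 (rule 165): 01100011100111
Gen 12 (rule 154): 11010111011110
Gen 13 (rule 126): 11111101110011
Gen 14 (rule 101): 00000110010001

Answer: none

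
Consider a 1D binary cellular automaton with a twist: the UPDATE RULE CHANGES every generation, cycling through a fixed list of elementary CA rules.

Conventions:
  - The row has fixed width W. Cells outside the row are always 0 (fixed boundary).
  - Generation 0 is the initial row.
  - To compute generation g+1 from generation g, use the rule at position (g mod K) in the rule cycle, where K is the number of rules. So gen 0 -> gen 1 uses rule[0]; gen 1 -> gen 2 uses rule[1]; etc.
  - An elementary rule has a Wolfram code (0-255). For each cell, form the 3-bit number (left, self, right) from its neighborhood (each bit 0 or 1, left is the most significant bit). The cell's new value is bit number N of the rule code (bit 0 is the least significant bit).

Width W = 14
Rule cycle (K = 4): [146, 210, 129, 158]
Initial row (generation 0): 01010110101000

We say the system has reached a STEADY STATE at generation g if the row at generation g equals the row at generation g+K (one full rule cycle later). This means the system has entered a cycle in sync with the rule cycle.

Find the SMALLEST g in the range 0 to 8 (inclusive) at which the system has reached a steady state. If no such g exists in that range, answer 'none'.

Answer: none

Derivation:
Gen 0: 01010110101000
Gen 1 (rule 146): 10000000000100
Gen 2 (rule 210): 01000000001010
Gen 3 (rule 129): 00011111100000
Gen 4 (rule 158): 00111111010000
Gen 5 (rule 146): 01011110001000
Gen 6 (rule 210): 10001111010100
Gen 7 (rule 129): 00100110000001
Gen 8 (rule 158): 01111101000011
Gen 9 (rule 146): 10111000100100
Gen 10 (rule 210): 00011101011010
Gen 11 (rule 129): 11001000000000
Gen 12 (rule 158): 10111100000000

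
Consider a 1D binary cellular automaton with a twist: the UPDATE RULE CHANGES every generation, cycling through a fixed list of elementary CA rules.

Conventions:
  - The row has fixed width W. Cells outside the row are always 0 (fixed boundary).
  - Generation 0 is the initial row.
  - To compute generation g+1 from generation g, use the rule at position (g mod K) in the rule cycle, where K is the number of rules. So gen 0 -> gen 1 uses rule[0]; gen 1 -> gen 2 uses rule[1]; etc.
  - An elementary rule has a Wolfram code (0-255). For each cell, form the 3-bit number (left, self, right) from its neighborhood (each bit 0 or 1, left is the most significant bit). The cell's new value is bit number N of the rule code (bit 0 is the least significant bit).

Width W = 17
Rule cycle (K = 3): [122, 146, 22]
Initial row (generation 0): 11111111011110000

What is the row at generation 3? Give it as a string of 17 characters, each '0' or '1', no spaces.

Gen 0: 11111111011110000
Gen 1 (rule 122): 10000001110011000
Gen 2 (rule 146): 01000010101100100
Gen 3 (rule 22): 11100110100011110

Answer: 11100110100011110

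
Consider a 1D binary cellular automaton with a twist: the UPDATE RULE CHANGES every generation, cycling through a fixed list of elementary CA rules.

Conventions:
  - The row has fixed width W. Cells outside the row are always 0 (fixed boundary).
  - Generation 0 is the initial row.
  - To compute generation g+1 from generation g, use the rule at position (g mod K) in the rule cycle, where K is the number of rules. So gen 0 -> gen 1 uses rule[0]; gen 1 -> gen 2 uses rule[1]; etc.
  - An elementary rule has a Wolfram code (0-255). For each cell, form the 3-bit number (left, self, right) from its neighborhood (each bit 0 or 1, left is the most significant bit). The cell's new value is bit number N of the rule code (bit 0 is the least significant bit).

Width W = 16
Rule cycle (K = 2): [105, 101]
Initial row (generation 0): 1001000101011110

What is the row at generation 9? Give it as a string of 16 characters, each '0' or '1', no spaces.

Answer: 0011000011011001

Derivation:
Gen 0: 1001000101011110
Gen 1 (rule 105): 0000010010110010
Gen 2 (rule 101): 1111010011010010
Gen 3 (rule 105): 1001100011100000
Gen 4 (rule 101): 1000101000101111
Gen 5 (rule 105): 0010010010011001
Gen 6 (rule 101): 1010010010001001
Gen 7 (rule 105): 0100000000100000
Gen 8 (rule 101): 0101111110101111
Gen 9 (rule 105): 0011000011011001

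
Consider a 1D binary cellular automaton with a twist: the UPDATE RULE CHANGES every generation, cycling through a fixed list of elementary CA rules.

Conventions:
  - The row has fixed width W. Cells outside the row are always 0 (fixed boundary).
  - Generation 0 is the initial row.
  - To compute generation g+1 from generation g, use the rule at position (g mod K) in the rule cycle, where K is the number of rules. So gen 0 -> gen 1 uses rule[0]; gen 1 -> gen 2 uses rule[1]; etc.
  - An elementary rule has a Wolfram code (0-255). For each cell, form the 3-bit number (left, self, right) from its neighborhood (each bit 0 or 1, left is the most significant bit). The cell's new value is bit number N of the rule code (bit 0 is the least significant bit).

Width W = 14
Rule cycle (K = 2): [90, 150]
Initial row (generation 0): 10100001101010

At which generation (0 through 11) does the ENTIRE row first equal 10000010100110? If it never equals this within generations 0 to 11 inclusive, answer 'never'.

Answer: never

Derivation:
Gen 0: 10100001101010
Gen 1 (rule 90): 00010011100001
Gen 2 (rule 150): 00111101010011
Gen 3 (rule 90): 01100100001111
Gen 4 (rule 150): 10011110010110
Gen 5 (rule 90): 01110011100111
Gen 6 (rule 150): 10101101011010
Gen 7 (rule 90): 00001100011001
Gen 8 (rule 150): 00010010100111
Gen 9 (rule 90): 00101100011101
Gen 10 (rule 150): 01100010101001
Gen 11 (rule 90): 11110100000110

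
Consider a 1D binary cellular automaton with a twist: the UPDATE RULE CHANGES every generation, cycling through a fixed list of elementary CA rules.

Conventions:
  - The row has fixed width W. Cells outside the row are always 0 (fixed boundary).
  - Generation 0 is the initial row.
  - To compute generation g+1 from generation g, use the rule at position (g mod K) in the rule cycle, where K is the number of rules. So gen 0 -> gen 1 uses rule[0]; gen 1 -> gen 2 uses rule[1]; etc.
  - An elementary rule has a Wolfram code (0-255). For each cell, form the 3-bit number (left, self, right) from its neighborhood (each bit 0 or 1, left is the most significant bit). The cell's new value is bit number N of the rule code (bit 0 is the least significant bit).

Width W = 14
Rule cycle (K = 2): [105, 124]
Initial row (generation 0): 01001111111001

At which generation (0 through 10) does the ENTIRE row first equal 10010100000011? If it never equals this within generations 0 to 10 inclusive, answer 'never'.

Gen 0: 01001111111001
Gen 1 (rule 105): 00001000001000
Gen 2 (rule 124): 00001100001100
Gen 3 (rule 105): 11101101101101
Gen 4 (rule 124): 10111111111111
Gen 5 (rule 105): 01100000000001
Gen 6 (rule 124): 01110000000001
Gen 7 (rule 105): 01010111111100
Gen 8 (rule 124): 01111100000110
Gen 9 (rule 105): 01000101110110
Gen 10 (rule 124): 01100111011111

Answer: never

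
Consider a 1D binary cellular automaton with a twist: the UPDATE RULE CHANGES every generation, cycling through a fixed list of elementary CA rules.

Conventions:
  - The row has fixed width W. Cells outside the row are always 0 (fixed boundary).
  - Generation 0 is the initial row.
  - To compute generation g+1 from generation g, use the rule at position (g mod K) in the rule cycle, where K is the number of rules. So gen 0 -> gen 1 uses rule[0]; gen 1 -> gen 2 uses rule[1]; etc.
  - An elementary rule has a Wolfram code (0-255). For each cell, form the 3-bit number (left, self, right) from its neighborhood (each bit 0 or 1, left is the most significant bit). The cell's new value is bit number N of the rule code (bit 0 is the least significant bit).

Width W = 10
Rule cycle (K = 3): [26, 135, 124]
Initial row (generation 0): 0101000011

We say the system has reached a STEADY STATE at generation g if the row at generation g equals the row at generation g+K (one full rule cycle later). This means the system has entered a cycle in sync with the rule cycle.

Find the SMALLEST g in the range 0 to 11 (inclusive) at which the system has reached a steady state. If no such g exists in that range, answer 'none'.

Gen 0: 0101000011
Gen 1 (rule 26): 1000100110
Gen 2 (rule 135): 1011101000
Gen 3 (rule 124): 1110111100
Gen 4 (rule 26): 1000100010
Gen 5 (rule 135): 1011101110
Gen 6 (rule 124): 1110111011
Gen 7 (rule 26): 1000100010
Gen 8 (rule 135): 1011101110
Gen 9 (rule 124): 1110111011
Gen 10 (rule 26): 1000100010
Gen 11 (rule 135): 1011101110
Gen 12 (rule 124): 1110111011
Gen 13 (rule 26): 1000100010
Gen 14 (rule 135): 1011101110

Answer: 4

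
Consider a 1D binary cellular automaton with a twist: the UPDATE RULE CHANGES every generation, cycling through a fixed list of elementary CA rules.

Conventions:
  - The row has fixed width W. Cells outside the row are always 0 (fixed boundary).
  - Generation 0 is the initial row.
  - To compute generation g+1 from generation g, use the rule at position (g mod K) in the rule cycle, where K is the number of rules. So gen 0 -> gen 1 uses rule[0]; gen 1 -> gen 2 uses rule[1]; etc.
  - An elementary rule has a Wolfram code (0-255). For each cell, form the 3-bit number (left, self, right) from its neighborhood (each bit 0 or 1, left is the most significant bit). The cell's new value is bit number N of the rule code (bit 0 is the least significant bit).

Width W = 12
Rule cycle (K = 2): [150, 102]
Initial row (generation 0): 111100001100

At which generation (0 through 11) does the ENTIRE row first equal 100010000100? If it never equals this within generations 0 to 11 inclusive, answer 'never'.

Answer: 5

Derivation:
Gen 0: 111100001100
Gen 1 (rule 150): 011010010010
Gen 2 (rule 102): 101110110110
Gen 3 (rule 150): 100100000001
Gen 4 (rule 102): 101100000011
Gen 5 (rule 150): 100010000100
Gen 6 (rule 102): 100110001100
Gen 7 (rule 150): 111001010010
Gen 8 (rule 102): 001011110110
Gen 9 (rule 150): 011001100001
Gen 10 (rule 102): 101010100011
Gen 11 (rule 150): 101010110100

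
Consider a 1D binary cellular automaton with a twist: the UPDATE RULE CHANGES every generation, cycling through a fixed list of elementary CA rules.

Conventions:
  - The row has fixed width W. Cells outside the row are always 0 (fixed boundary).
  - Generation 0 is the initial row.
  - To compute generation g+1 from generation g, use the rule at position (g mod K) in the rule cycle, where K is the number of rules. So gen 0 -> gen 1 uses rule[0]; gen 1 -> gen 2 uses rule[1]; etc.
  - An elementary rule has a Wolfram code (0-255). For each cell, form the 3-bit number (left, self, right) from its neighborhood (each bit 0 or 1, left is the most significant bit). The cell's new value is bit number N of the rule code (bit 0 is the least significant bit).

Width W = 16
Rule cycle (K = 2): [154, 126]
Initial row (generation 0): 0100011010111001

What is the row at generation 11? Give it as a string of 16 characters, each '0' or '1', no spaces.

Gen 0: 0100011010111001
Gen 1 (rule 154): 1010110000110110
Gen 2 (rule 126): 1111111001111111
Gen 3 (rule 154): 1111110111111110
Gen 4 (rule 126): 1000011100000011
Gen 5 (rule 154): 0100111010000110
Gen 6 (rule 126): 1111101111001111
Gen 7 (rule 154): 1111001110111110
Gen 8 (rule 126): 1001111011100011
Gen 9 (rule 154): 0111110011010110
Gen 10 (rule 126): 1100011111111111
Gen 11 (rule 154): 1010111111111110

Answer: 1010111111111110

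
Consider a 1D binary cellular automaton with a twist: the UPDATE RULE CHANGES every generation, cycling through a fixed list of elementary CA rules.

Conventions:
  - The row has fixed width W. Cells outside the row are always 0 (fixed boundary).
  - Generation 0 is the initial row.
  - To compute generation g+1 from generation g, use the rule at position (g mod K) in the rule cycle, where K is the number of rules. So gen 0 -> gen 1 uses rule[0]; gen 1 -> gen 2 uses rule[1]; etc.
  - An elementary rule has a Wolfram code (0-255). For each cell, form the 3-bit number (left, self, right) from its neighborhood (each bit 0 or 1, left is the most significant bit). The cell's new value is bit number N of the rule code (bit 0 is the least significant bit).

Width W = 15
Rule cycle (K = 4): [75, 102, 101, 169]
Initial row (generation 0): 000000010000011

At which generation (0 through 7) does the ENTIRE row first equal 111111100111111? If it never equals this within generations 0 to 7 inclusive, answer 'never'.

Answer: 1

Derivation:
Gen 0: 000000010000011
Gen 1 (rule 75): 111111100111111
Gen 2 (rule 102): 000000101000001
Gen 3 (rule 101): 111110111011101
Gen 4 (rule 169): 111101110111010
Gen 5 (rule 75): 100101010101000
Gen 6 (rule 102): 101111111111000
Gen 7 (rule 101): 110000000001011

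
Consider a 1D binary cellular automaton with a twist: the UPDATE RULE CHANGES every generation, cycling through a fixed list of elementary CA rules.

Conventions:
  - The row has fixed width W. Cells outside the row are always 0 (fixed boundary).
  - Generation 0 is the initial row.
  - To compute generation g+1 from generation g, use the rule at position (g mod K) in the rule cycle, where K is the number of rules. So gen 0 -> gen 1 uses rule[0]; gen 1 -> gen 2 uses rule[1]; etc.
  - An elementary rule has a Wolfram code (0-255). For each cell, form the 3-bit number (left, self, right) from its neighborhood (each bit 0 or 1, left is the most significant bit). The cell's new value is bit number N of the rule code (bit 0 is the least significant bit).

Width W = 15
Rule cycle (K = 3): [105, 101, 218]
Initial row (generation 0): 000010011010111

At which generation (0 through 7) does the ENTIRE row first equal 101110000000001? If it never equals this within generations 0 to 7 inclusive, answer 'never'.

Answer: 7

Derivation:
Gen 0: 000010011010111
Gen 1 (rule 105): 111000011101101
Gen 2 (rule 101): 001011000110111
Gen 3 (rule 218): 010011101110111
Gen 4 (rule 105): 000010111011101
Gen 5 (rule 101): 111011001100111
Gen 6 (rule 218): 111011111111111
Gen 7 (rule 105): 101110000000001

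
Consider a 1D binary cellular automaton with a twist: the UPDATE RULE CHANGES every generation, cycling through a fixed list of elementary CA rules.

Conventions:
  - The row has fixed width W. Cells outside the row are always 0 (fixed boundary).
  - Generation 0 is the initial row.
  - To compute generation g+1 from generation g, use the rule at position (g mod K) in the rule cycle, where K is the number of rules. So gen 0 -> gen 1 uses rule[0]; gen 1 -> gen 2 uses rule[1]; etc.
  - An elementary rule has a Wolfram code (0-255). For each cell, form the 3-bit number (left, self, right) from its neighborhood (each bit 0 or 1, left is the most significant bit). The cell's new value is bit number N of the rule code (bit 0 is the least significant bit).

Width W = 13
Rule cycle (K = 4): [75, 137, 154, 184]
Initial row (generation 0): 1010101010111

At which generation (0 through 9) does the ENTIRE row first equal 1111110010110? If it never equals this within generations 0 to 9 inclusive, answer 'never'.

Answer: never

Derivation:
Gen 0: 1010101010111
Gen 1 (rule 75): 0000000000101
Gen 2 (rule 137): 1111111110000
Gen 3 (rule 154): 1111111101000
Gen 4 (rule 184): 1111111010100
Gen 5 (rule 75): 1000001000001
Gen 6 (rule 137): 0011100011100
Gen 7 (rule 154): 0111010111010
Gen 8 (rule 184): 0110101110101
Gen 9 (rule 75): 1110001010000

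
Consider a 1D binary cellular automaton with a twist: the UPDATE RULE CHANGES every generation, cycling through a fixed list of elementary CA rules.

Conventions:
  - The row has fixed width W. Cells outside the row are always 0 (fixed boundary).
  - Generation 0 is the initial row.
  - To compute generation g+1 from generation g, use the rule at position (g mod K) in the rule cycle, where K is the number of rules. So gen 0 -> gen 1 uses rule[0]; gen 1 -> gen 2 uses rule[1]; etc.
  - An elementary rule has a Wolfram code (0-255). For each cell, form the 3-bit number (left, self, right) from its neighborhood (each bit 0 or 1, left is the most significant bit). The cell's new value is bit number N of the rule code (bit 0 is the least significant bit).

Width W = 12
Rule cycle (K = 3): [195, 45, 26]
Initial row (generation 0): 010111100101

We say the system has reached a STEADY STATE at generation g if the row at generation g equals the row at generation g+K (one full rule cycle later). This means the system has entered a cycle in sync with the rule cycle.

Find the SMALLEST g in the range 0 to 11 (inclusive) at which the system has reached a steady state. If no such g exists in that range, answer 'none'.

Answer: none

Derivation:
Gen 0: 010111100101
Gen 1 (rule 195): 100011101000
Gen 2 (rule 45): 101010011011
Gen 3 (rule 26): 000001110010
Gen 4 (rule 195): 111110110100
Gen 5 (rule 45): 100001101101
Gen 6 (rule 26): 010011001000
Gen 7 (rule 195): 100101010011
Gen 8 (rule 45): 100111110010
Gen 9 (rule 26): 011100001101
Gen 10 (rule 195): 101101110100
Gen 11 (rule 45): 111011001101
Gen 12 (rule 26): 100010111000
Gen 13 (rule 195): 001100011011
Gen 14 (rule 45): 101001010110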